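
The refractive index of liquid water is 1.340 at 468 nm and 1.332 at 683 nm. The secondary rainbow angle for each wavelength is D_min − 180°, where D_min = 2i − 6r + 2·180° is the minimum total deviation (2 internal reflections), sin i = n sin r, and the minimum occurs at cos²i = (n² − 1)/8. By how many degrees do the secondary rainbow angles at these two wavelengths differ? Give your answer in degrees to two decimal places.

At 468 nm (n = 1.340): cos²i = 0.09945 → i = 71.618°, r = 45.088°, D_min = 232.709°, rainbow angle = 52.709°.
At 683 nm (n = 1.332): cos²i = 0.09678 → i = 71.875°, r = 45.520°, D_min = 230.628°, rainbow angle = 50.628°.
Angular width = |52.709° − 50.628°| = 2.080°.

2.08°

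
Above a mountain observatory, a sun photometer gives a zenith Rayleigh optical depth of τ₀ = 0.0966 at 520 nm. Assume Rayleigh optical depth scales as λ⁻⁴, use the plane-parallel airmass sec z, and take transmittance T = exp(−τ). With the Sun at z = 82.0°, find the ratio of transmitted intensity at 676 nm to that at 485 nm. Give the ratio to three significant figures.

1.96

Airmass: sec 82.0° = 7.1853.
τ(676 nm) = 0.0966 × (520/676)⁴ × 7.1853 = 0.0966 × 0.3501 × 7.1853 = 0.2430.
τ(485 nm) = 0.0966 × (520/485)⁴ × 7.1853 = 0.0966 × 1.3214 × 7.1853 = 0.9172.
T(676)/T(485) = exp(τ_B − τ_A) = exp(0.6742) = 1.9624.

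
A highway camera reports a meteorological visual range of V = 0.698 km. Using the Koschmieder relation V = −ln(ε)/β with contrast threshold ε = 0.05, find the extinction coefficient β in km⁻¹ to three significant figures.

β = −ln(0.05) / V = 2.996 / 0.698 = 4.2919 km⁻¹.

4.29 km⁻¹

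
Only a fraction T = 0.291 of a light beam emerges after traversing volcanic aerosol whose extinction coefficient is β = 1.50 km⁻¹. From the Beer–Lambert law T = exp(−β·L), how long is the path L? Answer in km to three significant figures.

Beer–Lambert: T = exp(−βL) ⇒ L = −ln(T)/β = −ln(0.291)/1.50 = 1.2344/1.50 = 0.823 km.

0.823 km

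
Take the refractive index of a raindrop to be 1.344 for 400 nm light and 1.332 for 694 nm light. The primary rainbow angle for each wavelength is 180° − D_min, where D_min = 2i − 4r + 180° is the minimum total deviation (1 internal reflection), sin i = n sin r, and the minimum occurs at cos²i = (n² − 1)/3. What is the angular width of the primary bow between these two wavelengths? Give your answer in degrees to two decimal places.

At 400 nm (n = 1.344): cos²i = 0.26878 → i = 58.772°, r = 39.512°, D_min = 139.495°, rainbow angle = 40.505°.
At 694 nm (n = 1.332): cos²i = 0.25807 → i = 59.469°, r = 40.290°, D_min = 137.776°, rainbow angle = 42.224°.
Angular width = |40.505° − 42.224°| = 1.719°.

1.72°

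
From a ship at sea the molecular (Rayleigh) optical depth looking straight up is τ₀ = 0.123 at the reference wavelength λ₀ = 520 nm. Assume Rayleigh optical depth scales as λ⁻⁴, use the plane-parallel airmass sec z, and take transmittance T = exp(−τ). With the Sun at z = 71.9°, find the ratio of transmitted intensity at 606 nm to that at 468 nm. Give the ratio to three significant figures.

1.48

Airmass: sec 71.9° = 3.2188.
τ(606 nm) = 0.123 × (520/606)⁴ × 3.2188 = 0.123 × 0.5422 × 3.2188 = 0.2146.
τ(468 nm) = 0.123 × (520/468)⁴ × 3.2188 = 0.123 × 1.5242 × 3.2188 = 0.6034.
T(606)/T(468) = exp(τ_B − τ_A) = exp(0.3888) = 1.4752.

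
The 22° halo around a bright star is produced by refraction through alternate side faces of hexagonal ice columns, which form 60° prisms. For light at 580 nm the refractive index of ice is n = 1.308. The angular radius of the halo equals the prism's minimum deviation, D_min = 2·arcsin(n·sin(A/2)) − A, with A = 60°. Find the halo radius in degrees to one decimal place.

n·sin(A/2) = 1.308 × sin 30° = 1.308 × 0.5000 = 0.6540.
D_min = 2·arcsin(0.6540) − 60° = 2 × 40.844° − 60° = 21.688°.

21.7°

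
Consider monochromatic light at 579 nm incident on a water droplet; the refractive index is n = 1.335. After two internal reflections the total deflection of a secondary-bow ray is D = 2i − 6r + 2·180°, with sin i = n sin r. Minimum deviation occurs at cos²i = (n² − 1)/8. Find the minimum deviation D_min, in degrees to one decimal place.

231.4°

cos²i = (1.78222 − 1)/8 = 0.09778; i = arccos(0.31269) = 71.778°.
sin r = sin 71.778°/1.335 = 0.71150; r = 45.357°.
D_min = 2·71.778° − 6·45.357° + 360° = 231.414°.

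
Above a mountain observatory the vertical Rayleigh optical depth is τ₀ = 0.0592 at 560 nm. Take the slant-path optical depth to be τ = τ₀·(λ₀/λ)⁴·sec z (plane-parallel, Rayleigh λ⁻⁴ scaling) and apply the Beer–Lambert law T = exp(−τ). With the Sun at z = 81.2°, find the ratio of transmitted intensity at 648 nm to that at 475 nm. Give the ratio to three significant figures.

1.70

Airmass: sec 81.2° = 6.5366.
τ(648 nm) = 0.0592 × (560/648)⁴ × 6.5366 = 0.0592 × 0.5578 × 6.5366 = 0.2158.
τ(475 nm) = 0.0592 × (560/475)⁴ × 6.5366 = 0.0592 × 1.9319 × 6.5366 = 0.7476.
T(648)/T(475) = exp(τ_B − τ_A) = exp(0.5317) = 1.7019.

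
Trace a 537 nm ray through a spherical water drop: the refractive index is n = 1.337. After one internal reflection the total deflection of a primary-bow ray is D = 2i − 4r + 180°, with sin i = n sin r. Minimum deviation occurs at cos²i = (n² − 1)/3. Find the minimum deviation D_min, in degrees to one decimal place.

cos²i = (1.78757 − 1)/3 = 0.26252; i = arccos(0.51237) = 59.178°.
sin r = sin 59.178°/1.337 = 0.64231; r = 39.964°.
D_min = 2·59.178° − 4·39.964° + 180° = 138.500°.

138.5°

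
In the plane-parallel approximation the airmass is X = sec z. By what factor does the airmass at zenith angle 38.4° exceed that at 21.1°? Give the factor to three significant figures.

X(38.4°)/X(21.1°) = sec 38.4° / sec 21.1° = cos 21.1° / cos 38.4° = 0.9330/0.7837 = 1.1905.

1.19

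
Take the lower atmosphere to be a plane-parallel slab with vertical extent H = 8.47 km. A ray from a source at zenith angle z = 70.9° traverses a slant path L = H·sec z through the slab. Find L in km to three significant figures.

sec z = 1/cos 70.9° = 3.0561.
L = 8.47 × 3.0561 = 25.885 km.

25.9 km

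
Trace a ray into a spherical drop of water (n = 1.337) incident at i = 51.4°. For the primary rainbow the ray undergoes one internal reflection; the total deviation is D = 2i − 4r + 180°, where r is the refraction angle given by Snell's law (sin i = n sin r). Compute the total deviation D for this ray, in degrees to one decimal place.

139.7°

sin r = sin 51.4° / 1.337 = 0.7815/1.337 = 0.5845; r = 35.77°.
D = 2·51.4° − 4·35.77° + 180° = 102.80° − 143.08° + 180° = 139.72°.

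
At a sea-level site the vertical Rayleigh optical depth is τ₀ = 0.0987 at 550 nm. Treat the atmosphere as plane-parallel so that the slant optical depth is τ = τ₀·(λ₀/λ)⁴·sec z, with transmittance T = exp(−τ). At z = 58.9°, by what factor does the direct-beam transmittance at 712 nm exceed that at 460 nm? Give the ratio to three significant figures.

1.38

Airmass: sec 58.9° = 1.9360.
τ(712 nm) = 0.0987 × (550/712)⁴ × 1.9360 = 0.0987 × 0.3561 × 1.9360 = 0.0680.
τ(460 nm) = 0.0987 × (550/460)⁴ × 1.9360 = 0.0987 × 2.0437 × 1.9360 = 0.3905.
T(712)/T(460) = exp(τ_B − τ_A) = exp(0.3225) = 1.3805.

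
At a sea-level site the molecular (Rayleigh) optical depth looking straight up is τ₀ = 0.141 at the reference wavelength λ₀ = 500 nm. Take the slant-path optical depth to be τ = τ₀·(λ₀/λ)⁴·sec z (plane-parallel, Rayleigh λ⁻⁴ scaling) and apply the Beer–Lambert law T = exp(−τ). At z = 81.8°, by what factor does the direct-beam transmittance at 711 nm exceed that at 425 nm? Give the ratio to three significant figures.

Airmass: sec 81.8° = 7.0112.
τ(711 nm) = 0.141 × (500/711)⁴ × 7.0112 = 0.141 × 0.2446 × 7.0112 = 0.2418.
τ(425 nm) = 0.141 × (500/425)⁴ × 7.0112 = 0.141 × 1.9157 × 7.0112 = 1.8938.
T(711)/T(425) = exp(τ_B − τ_A) = exp(1.6520) = 5.2176.

5.22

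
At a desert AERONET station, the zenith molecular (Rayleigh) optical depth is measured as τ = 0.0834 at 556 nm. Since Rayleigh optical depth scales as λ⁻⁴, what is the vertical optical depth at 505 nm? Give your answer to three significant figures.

τ(505 nm) = τ(556 nm) × (556/505)⁴ = 0.0834 × (1.1010)⁴ = 0.0834 × 1.4694 = 0.1225.

0.123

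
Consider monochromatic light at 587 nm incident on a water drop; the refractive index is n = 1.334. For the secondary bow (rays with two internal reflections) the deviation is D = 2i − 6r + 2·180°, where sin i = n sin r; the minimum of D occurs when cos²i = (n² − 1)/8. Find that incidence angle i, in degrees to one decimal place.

cos²i = (1.334² − 1)/8 = (1.77956 − 1)/8 = 0.09744.
cos i = 0.31216, so i = 71.810°.

71.8°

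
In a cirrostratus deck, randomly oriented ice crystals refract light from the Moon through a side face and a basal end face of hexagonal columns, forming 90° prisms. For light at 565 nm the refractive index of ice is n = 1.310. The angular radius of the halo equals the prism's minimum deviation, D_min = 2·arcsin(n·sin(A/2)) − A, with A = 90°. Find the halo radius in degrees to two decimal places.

n·sin(A/2) = 1.310 × sin 45° = 1.310 × 0.7071 = 0.9263.
D_min = 2·arcsin(0.9263) − 90° = 2 × 67.867° − 90° = 45.733°.

45.73°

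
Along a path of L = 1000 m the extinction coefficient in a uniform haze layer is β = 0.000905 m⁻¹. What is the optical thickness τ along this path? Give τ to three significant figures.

0.905

τ = β·L = 0.000905 × 1000 = 0.9050.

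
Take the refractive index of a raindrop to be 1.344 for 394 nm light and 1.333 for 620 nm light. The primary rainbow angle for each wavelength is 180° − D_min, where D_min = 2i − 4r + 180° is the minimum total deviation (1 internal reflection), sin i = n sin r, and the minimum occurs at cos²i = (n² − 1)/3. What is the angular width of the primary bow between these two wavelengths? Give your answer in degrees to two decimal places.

1.57°

At 394 nm (n = 1.344): cos²i = 0.26878 → i = 58.772°, r = 39.512°, D_min = 139.495°, rainbow angle = 40.505°.
At 620 nm (n = 1.333): cos²i = 0.25896 → i = 59.410°, r = 40.225°, D_min = 137.922°, rainbow angle = 42.078°.
Angular width = |40.505° − 42.078°| = 1.573°.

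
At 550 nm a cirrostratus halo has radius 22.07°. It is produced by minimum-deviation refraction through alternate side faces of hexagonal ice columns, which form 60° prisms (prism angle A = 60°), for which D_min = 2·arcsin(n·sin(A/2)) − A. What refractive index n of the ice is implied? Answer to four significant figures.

Rearranging: n = sin((D_min + A)/2) / sin(A/2).
(D_min + A)/2 = (22.07° + 60°)/2 = 41.035°.
n = sin 41.035° / sin 30° = 0.6565 / 0.5000 = 1.3130.

1.313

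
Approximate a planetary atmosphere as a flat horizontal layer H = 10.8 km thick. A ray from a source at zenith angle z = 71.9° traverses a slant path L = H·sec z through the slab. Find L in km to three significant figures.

34.8 km

sec z = 1/cos 71.9° = 3.2188.
L = 10.8 × 3.2188 = 34.763 km.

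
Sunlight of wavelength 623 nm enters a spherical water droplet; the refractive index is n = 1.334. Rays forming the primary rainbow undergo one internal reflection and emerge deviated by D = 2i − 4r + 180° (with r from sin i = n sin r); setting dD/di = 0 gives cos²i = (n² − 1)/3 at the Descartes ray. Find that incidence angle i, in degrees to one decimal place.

59.4°

cos²i = (1.334² − 1)/3 = (1.77956 − 1)/3 = 0.25985.
cos i = 0.50976, so i = 59.352°.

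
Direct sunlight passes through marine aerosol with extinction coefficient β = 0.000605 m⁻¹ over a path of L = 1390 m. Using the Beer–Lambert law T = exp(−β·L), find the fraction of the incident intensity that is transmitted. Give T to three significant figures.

τ = β·L = 0.000605 × 1390 = 0.8409.
T = exp(−0.8409) = 0.4313.

0.431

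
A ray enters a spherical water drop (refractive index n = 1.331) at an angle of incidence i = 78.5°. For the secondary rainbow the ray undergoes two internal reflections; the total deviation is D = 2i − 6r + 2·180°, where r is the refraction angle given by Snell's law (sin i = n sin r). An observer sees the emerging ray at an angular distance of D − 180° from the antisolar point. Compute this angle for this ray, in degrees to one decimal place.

52.5°

sin r = sin 78.5° / 1.331 = 0.9799/1.331 = 0.7362; r = 47.41°.
D = 2·78.5° − 6·47.41° + 2·180° = 157.00° − 284.47° + 360° = 232.53°.
Angle from antisolar point = D − 180° = 52.53°.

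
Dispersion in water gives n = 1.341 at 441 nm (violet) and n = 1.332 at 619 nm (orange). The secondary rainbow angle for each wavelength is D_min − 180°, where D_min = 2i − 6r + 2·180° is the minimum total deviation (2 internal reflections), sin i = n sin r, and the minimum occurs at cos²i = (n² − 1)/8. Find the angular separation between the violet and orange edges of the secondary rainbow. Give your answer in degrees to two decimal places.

2.34°

At 441 nm (n = 1.341): cos²i = 0.09979 → i = 71.586°, r = 45.034°, D_min = 232.966°, rainbow angle = 52.966°.
At 619 nm (n = 1.332): cos²i = 0.09678 → i = 71.875°, r = 45.520°, D_min = 230.628°, rainbow angle = 50.628°.
Angular width = |52.966° − 50.628°| = 2.337°.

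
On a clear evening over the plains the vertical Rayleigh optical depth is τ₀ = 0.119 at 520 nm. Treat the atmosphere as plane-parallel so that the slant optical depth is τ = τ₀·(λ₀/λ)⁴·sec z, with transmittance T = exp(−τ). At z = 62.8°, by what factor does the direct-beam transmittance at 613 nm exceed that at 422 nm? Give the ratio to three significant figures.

1.59

Airmass: sec 62.8° = 2.1877.
τ(613 nm) = 0.119 × (520/613)⁴ × 2.1877 = 0.119 × 0.5178 × 2.1877 = 0.1348.
τ(422 nm) = 0.119 × (520/422)⁴ × 2.1877 = 0.119 × 2.3055 × 2.1877 = 0.6002.
T(613)/T(422) = exp(τ_B − τ_A) = exp(0.4654) = 1.5927.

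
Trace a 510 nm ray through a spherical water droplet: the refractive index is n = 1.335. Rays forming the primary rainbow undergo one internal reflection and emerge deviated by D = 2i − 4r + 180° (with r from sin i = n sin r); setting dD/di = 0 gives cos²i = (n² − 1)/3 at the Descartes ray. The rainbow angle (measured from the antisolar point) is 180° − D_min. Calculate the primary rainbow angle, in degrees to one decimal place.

cos²i = (1.78222 − 1)/3 = 0.26074; i = arccos(0.51063) = 59.294°.
sin r = sin 59.294°/1.335 = 0.64405; r = 40.094°.
D_min = 2·59.294° − 4·40.094° + 180° = 138.212°.
Rainbow angle = 180° − D_min = 41.788°.

41.8°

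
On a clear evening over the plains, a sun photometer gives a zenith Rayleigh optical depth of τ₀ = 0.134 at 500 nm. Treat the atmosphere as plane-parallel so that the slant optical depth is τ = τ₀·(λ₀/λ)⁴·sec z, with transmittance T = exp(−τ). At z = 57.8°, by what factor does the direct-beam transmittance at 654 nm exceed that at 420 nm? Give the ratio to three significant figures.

Airmass: sec 57.8° = 1.8766.
τ(654 nm) = 0.134 × (500/654)⁴ × 1.8766 = 0.134 × 0.3416 × 1.8766 = 0.0859.
τ(420 nm) = 0.134 × (500/420)⁴ × 1.8766 = 0.134 × 2.0086 × 1.8766 = 0.5051.
T(654)/T(420) = exp(τ_B − τ_A) = exp(0.4192) = 1.5207.

1.52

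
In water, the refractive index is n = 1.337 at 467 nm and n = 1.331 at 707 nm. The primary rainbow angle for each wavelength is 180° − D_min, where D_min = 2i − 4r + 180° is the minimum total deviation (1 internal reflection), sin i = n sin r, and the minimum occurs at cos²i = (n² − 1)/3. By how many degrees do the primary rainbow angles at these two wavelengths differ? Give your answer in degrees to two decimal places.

At 467 nm (n = 1.337): cos²i = 0.26252 → i = 59.178°, r = 39.964°, D_min = 138.500°, rainbow angle = 41.500°.
At 707 nm (n = 1.331): cos²i = 0.25719 → i = 59.527°, r = 40.356°, D_min = 137.630°, rainbow angle = 42.370°.
Angular width = |41.500° − 42.370°| = 0.870°.

0.87°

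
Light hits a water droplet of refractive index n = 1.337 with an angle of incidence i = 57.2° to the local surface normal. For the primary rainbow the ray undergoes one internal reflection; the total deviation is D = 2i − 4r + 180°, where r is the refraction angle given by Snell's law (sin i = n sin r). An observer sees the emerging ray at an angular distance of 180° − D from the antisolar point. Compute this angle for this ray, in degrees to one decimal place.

sin r = sin 57.2° / 1.337 = 0.8406/1.337 = 0.6287; r = 38.95°.
D = 2·57.2° − 4·38.95° + 180° = 114.40° − 155.82° + 180° = 138.58°.
Angle from antisolar point = 180° − D = 41.42°.

41.4°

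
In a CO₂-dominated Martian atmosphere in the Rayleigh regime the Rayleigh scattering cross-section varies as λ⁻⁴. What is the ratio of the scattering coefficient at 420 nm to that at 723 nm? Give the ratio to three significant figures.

Rayleigh scattering ∝ λ⁻⁴, so the ratio of coefficients is the inverse fourth power of the wavelength ratio.
σ(420)/σ(723) = (723/420)⁴ = (1.7214)⁴ = 8.781.

8.78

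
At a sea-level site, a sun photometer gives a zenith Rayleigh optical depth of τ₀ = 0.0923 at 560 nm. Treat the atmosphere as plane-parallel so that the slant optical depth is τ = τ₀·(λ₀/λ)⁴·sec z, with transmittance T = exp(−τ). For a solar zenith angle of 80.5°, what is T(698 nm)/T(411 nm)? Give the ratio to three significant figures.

5.45

Airmass: sec 80.5° = 6.0589.
τ(698 nm) = 0.0923 × (560/698)⁴ × 6.0589 = 0.0923 × 0.4143 × 6.0589 = 0.2317.
τ(411 nm) = 0.0923 × (560/411)⁴ × 6.0589 = 0.0923 × 3.4466 × 6.0589 = 1.9274.
T(698)/T(411) = exp(τ_B − τ_A) = exp(1.6957) = 5.4506.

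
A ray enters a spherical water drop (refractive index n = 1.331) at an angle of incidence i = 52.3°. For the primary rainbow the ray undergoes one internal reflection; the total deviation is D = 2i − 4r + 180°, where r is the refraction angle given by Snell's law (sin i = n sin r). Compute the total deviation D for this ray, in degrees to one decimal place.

138.7°

sin r = sin 52.3° / 1.331 = 0.7912/1.331 = 0.5945; r = 36.47°.
D = 2·52.3° − 4·36.47° + 180° = 104.60° − 145.90° + 180° = 138.70°.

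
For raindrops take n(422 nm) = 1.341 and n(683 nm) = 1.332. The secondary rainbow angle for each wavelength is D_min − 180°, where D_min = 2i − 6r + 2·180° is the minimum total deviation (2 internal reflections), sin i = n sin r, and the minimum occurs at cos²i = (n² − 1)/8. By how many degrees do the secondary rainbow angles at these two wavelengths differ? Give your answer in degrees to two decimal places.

2.34°

At 422 nm (n = 1.341): cos²i = 0.09979 → i = 71.586°, r = 45.034°, D_min = 232.966°, rainbow angle = 52.966°.
At 683 nm (n = 1.332): cos²i = 0.09678 → i = 71.875°, r = 45.520°, D_min = 230.628°, rainbow angle = 50.628°.
Angular width = |52.966° − 50.628°| = 2.337°.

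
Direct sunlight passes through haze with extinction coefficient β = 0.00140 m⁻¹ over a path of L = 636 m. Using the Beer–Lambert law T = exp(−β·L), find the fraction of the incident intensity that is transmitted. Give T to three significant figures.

0.410

τ = β·L = 0.00140 × 636 = 0.8904.
T = exp(−0.8904) = 0.4105.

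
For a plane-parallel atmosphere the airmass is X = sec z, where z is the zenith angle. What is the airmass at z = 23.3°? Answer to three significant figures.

X = sec z = 1/cos 23.3° = 1/0.9184 = 1.0888.

1.09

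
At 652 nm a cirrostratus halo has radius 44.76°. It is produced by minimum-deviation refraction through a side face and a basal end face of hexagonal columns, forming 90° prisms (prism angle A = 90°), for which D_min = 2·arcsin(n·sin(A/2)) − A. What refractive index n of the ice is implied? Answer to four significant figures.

Rearranging: n = sin((D_min + A)/2) / sin(A/2).
(D_min + A)/2 = (44.76° + 90°)/2 = 67.380°.
n = sin 67.380° / sin 45° = 0.9231 / 0.7071 = 1.3054.

1.305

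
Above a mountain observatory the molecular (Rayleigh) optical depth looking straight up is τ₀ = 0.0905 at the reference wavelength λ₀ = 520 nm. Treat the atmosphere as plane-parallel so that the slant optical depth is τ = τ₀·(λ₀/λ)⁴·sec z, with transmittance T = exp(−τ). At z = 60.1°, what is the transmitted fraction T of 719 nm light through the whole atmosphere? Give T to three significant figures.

0.952

sec 60.1° = 2.0061.
τ = 0.0905 × (520/719)⁴ × 2.0061 = 0.0905 × 0.2736 × 2.0061 = 0.0497.
T = exp(−0.0497) = 0.9515.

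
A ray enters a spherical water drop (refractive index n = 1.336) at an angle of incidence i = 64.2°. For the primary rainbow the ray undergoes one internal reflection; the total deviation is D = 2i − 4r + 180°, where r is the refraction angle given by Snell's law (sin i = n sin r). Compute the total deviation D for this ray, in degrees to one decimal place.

sin r = sin 64.2° / 1.336 = 0.9003/1.336 = 0.6739; r = 42.37°.
D = 2·64.2° − 4·42.37° + 180° = 128.40° − 169.47° + 180° = 138.93°.

138.9°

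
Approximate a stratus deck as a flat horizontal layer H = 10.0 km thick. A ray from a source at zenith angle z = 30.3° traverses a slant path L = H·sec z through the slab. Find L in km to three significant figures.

sec z = 1/cos 30.3° = 1.1582.
L = 10.0 × 1.1582 = 11.582 km.

11.6 km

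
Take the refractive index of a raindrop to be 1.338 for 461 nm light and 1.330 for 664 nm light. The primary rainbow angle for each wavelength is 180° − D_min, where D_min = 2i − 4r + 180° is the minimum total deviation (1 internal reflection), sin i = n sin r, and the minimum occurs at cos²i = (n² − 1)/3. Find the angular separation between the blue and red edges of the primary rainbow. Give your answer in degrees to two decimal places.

1.16°

At 461 nm (n = 1.338): cos²i = 0.26341 → i = 59.120°, r = 39.899°, D_min = 138.643°, rainbow angle = 41.357°.
At 664 nm (n = 1.330): cos²i = 0.25630 → i = 59.585°, r = 40.422°, D_min = 137.484°, rainbow angle = 42.516°.
Angular width = |41.357° − 42.516°| = 1.160°.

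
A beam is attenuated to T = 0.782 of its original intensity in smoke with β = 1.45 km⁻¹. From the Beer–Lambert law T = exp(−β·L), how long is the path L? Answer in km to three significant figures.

0.170 km

Beer–Lambert: T = exp(−βL) ⇒ L = −ln(T)/β = −ln(0.782)/1.45 = 0.2459/1.45 = 0.1696 km.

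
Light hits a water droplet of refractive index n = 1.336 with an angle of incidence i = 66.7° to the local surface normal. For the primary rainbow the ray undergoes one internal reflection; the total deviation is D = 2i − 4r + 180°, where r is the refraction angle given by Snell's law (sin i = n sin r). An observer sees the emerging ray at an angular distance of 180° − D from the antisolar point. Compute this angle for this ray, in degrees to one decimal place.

sin r = sin 66.7° / 1.336 = 0.9184/1.336 = 0.6875; r = 43.43°.
D = 2·66.7° − 4·43.43° + 180° = 133.40° − 173.72° + 180° = 139.68°.
Angle from antisolar point = 180° − D = 40.32°.

40.3°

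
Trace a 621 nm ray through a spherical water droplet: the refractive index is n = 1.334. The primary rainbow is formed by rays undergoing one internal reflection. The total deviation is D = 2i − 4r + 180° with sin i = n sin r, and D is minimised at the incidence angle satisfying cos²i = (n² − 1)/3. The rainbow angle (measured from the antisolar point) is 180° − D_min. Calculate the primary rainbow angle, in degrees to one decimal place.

41.9°

cos²i = (1.77956 − 1)/3 = 0.25985; i = arccos(0.50976) = 59.352°.
sin r = sin 59.352°/1.334 = 0.64492; r = 40.159°.
D_min = 2·59.352° − 4·40.159° + 180° = 138.067°.
Rainbow angle = 180° − D_min = 41.933°.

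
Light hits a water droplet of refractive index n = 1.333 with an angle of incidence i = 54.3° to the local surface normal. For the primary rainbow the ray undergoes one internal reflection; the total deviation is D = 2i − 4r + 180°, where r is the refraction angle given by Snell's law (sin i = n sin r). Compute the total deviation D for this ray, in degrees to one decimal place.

sin r = sin 54.3° / 1.333 = 0.8121/1.333 = 0.6092; r = 37.53°.
D = 2·54.3° − 4·37.53° + 180° = 108.60° − 150.13° + 180° = 138.47°.

138.5°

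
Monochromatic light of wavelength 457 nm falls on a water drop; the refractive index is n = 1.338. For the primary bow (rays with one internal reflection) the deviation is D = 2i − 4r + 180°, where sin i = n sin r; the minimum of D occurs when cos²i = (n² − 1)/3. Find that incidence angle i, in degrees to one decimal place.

cos²i = (1.338² − 1)/3 = (1.79024 − 1)/3 = 0.26341.
cos i = 0.51324, so i = 59.120°.

59.1°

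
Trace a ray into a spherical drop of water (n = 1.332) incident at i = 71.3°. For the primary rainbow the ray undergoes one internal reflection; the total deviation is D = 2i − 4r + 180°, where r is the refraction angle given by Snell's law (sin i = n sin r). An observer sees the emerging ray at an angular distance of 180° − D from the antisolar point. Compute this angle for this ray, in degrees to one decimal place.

38.7°

sin r = sin 71.3° / 1.332 = 0.9472/1.332 = 0.7111; r = 45.33°.
D = 2·71.3° − 4·45.33° + 180° = 142.60° − 181.30° + 180° = 141.30°.
Angle from antisolar point = 180° − D = 38.70°.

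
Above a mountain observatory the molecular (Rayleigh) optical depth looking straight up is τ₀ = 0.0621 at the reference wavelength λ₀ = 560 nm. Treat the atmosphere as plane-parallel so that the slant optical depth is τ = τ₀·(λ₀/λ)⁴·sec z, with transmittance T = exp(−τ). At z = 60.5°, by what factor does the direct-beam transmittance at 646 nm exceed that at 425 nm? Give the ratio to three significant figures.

Airmass: sec 60.5° = 2.0308.
τ(646 nm) = 0.0621 × (560/646)⁴ × 2.0308 = 0.0621 × 0.5647 × 2.0308 = 0.0712.
τ(425 nm) = 0.0621 × (560/425)⁴ × 2.0308 = 0.0621 × 3.0144 × 2.0308 = 0.3801.
T(646)/T(425) = exp(τ_B − τ_A) = exp(0.3089) = 1.3620.

1.36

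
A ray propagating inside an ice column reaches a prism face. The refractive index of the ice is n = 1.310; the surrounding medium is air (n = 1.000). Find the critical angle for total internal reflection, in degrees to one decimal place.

sin θ_c = n_air / n = 1.000 / 1.310 = 0.7634.
θ_c = arcsin(0.7634) = 49.76°.

49.8°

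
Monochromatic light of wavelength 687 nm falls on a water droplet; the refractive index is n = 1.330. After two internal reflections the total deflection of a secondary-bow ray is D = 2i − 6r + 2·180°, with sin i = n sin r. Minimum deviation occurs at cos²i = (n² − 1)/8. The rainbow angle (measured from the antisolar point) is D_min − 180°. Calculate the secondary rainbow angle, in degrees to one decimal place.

cos²i = (1.76890 − 1)/8 = 0.09611; i = arccos(0.31002) = 71.940°.
sin r = sin 71.940°/1.330 = 0.71483; r = 45.630°.
D_min = 2·71.940° − 6·45.630° + 360° = 230.101°.
Rainbow angle = D_min − 180° = 50.101°.

50.1°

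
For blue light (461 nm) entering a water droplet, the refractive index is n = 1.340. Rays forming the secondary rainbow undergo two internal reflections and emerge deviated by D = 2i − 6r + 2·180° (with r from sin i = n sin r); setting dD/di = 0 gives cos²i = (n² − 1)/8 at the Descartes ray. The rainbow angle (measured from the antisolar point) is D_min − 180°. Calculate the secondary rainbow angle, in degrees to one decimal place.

52.7°

cos²i = (1.79560 − 1)/8 = 0.09945; i = arccos(0.31536) = 71.618°.
sin r = sin 71.618°/1.340 = 0.70819; r = 45.088°.
D_min = 2·71.618° − 6·45.088° + 360° = 232.709°.
Rainbow angle = D_min − 180° = 52.709°.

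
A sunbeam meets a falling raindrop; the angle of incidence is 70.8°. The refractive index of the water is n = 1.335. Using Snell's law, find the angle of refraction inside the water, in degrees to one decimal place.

Snell: sin θ_r = sin θ_i / n = sin 70.8° / 1.335 = 0.9444 / 1.335 = 0.7074.
θ_r = arcsin(0.7074) = 45.02°.

45.0°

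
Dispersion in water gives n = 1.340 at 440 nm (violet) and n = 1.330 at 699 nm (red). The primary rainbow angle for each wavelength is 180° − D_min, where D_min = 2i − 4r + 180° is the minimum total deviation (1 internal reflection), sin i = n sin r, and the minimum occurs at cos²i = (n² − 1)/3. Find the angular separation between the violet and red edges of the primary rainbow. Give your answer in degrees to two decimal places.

At 440 nm (n = 1.340): cos²i = 0.26520 → i = 59.004°, r = 39.770°, D_min = 138.929°, rainbow angle = 41.071°.
At 699 nm (n = 1.330): cos²i = 0.25630 → i = 59.585°, r = 40.422°, D_min = 137.484°, rainbow angle = 42.516°.
Angular width = |41.071° − 42.516°| = 1.445°.

1.45°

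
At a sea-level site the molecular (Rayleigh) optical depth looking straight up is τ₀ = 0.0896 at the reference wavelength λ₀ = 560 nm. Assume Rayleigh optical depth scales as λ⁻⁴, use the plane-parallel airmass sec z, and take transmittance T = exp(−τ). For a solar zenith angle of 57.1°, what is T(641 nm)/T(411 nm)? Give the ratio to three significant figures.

1.60

Airmass: sec 57.1° = 1.8410.
τ(641 nm) = 0.0896 × (560/641)⁴ × 1.8410 = 0.0896 × 0.5825 × 1.8410 = 0.0961.
τ(411 nm) = 0.0896 × (560/411)⁴ × 1.8410 = 0.0896 × 3.4466 × 1.8410 = 0.5685.
T(641)/T(411) = exp(τ_B − τ_A) = exp(0.4724) = 1.6039.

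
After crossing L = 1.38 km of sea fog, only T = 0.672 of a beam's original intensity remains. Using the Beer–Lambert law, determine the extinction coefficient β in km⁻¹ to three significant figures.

Beer–Lambert: T = exp(−βL) ⇒ β = −ln(T)/L = −ln(0.672)/1.38 = 0.3975/1.38 = 0.288 km⁻¹.

0.288 km⁻¹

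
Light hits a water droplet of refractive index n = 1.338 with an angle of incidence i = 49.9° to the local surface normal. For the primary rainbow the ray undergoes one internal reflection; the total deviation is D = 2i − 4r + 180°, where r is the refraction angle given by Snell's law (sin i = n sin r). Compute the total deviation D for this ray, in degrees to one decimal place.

sin r = sin 49.9° / 1.338 = 0.7649/1.338 = 0.5717; r = 34.87°.
D = 2·49.9° − 4·34.87° + 180° = 99.80° − 139.47° + 180° = 140.33°.

140.3°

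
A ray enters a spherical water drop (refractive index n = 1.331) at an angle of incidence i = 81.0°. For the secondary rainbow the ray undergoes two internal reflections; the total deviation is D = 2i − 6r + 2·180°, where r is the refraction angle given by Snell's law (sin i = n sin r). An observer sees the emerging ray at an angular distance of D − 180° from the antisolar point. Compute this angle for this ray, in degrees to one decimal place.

sin r = sin 81.0° / 1.331 = 0.9877/1.331 = 0.7421; r = 47.91°.
D = 2·81.0° − 6·47.91° + 2·180° = 162.00° − 287.45° + 360° = 234.55°.
Angle from antisolar point = D − 180° = 54.55°.

54.6°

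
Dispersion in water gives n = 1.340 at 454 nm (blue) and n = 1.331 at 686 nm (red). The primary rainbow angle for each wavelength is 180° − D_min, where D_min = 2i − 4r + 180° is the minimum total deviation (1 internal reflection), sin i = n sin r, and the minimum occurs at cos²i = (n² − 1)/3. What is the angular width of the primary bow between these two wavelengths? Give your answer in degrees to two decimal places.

1.30°

At 454 nm (n = 1.340): cos²i = 0.26520 → i = 59.004°, r = 39.770°, D_min = 138.929°, rainbow angle = 41.071°.
At 686 nm (n = 1.331): cos²i = 0.25719 → i = 59.527°, r = 40.356°, D_min = 137.630°, rainbow angle = 42.370°.
Angular width = |41.071° − 42.370°| = 1.299°.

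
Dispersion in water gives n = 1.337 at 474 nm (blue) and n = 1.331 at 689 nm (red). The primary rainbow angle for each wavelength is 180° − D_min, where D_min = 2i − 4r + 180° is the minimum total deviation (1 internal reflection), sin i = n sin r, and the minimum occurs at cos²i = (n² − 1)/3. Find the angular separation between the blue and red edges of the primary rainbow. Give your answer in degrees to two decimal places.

At 474 nm (n = 1.337): cos²i = 0.26252 → i = 59.178°, r = 39.964°, D_min = 138.500°, rainbow angle = 41.500°.
At 689 nm (n = 1.331): cos²i = 0.25719 → i = 59.527°, r = 40.356°, D_min = 137.630°, rainbow angle = 42.370°.
Angular width = |41.500° − 42.370°| = 0.870°.

0.87°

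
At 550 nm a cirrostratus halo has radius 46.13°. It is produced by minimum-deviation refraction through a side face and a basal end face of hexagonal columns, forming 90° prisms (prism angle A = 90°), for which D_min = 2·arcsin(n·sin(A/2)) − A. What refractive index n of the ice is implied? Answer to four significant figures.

1.312

Rearranging: n = sin((D_min + A)/2) / sin(A/2).
(D_min + A)/2 = (46.13° + 90°)/2 = 68.065°.
n = sin 68.065° / sin 45° = 0.9276 / 0.7071 = 1.3118.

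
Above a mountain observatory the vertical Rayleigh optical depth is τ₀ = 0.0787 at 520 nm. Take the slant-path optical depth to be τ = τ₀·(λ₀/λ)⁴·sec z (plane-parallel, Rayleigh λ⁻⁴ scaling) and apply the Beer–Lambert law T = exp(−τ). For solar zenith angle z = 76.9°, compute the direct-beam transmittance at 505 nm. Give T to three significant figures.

sec 76.9° = 4.4121.
τ = 0.0787 × (520/505)⁴ × 4.4121 = 0.0787 × 1.1242 × 4.4121 = 0.3904.
T = exp(−0.3904) = 0.6768.

0.677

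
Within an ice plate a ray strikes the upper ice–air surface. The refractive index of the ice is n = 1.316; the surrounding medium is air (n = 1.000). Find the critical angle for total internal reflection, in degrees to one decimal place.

49.5°

sin θ_c = n_air / n = 1.000 / 1.316 = 0.7599.
θ_c = arcsin(0.7599) = 49.45°.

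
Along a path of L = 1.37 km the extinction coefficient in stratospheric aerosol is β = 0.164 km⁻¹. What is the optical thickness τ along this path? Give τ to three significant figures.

τ = β·L = 0.164 × 1.37 = 0.2247.

0.225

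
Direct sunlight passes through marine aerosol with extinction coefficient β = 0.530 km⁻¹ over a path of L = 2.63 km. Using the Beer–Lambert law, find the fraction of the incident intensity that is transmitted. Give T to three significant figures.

τ = β·L = 0.530 × 2.63 = 1.3939.
T = exp(−1.3939) = 0.2481.

0.248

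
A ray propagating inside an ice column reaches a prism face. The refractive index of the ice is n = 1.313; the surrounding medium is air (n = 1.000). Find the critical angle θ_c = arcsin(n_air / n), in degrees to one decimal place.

sin θ_c = n_air / n = 1.000 / 1.313 = 0.7616.
θ_c = arcsin(0.7616) = 49.61°.

49.6°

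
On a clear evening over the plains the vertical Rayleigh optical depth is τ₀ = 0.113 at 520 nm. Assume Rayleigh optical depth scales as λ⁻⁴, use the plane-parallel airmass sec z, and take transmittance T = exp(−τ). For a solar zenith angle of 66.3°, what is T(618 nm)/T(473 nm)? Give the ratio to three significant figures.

1.31

Airmass: sec 66.3° = 2.4879.
τ(618 nm) = 0.113 × (520/618)⁴ × 2.4879 = 0.113 × 0.5013 × 2.4879 = 0.1409.
τ(473 nm) = 0.113 × (520/473)⁴ × 2.4879 = 0.113 × 1.4607 × 2.4879 = 0.4107.
T(618)/T(473) = exp(τ_B − τ_A) = exp(0.2697) = 1.3096.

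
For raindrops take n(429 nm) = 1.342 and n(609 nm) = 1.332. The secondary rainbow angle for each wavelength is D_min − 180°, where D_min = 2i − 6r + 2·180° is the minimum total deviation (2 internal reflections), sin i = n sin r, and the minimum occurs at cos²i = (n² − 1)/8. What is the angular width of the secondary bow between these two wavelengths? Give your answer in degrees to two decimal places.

2.59°

At 429 nm (n = 1.342): cos²i = 0.10012 → i = 71.554°, r = 44.981°, D_min = 233.222°, rainbow angle = 53.222°.
At 609 nm (n = 1.332): cos²i = 0.09678 → i = 71.875°, r = 45.520°, D_min = 230.628°, rainbow angle = 50.628°.
Angular width = |53.222° − 50.628°| = 2.594°.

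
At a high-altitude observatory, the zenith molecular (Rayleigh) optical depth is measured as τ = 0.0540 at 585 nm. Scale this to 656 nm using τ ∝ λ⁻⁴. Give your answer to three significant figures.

τ(656 nm) = τ(585 nm) × (585/656)⁴ = 0.0540 × (0.8918)⁴ = 0.0540 × 0.6324 = 0.0342.

0.0342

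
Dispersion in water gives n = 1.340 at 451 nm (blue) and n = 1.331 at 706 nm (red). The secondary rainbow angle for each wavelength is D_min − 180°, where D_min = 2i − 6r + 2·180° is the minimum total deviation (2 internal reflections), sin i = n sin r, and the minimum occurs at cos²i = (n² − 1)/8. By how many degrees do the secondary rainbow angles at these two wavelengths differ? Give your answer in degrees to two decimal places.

At 451 nm (n = 1.340): cos²i = 0.09945 → i = 71.618°, r = 45.088°, D_min = 232.709°, rainbow angle = 52.709°.
At 706 nm (n = 1.331): cos²i = 0.09645 → i = 71.907°, r = 45.575°, D_min = 230.365°, rainbow angle = 50.365°.
Angular width = |52.709° − 50.365°| = 2.344°.

2.34°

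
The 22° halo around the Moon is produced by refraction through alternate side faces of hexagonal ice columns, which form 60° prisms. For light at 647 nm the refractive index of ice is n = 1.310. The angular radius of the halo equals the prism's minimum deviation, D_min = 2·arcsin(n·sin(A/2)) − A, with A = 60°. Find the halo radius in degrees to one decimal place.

n·sin(A/2) = 1.310 × sin 30° = 1.310 × 0.5000 = 0.6550.
D_min = 2·arcsin(0.6550) − 60° = 2 × 40.920° − 60° = 21.839°.

21.8°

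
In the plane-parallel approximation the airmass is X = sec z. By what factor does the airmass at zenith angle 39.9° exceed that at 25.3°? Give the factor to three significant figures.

X(39.9°)/X(25.3°) = sec 39.9° / sec 25.3° = cos 25.3° / cos 39.9° = 0.9041/0.7672 = 1.1785.

1.18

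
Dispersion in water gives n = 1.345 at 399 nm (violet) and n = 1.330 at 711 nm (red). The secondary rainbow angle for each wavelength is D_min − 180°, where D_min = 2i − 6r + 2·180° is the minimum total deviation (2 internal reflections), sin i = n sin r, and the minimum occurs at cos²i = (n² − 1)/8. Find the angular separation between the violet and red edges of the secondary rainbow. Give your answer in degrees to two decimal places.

At 399 nm (n = 1.345): cos²i = 0.10113 → i = 71.458°, r = 44.821°, D_min = 233.987°, rainbow angle = 53.987°.
At 711 nm (n = 1.330): cos²i = 0.09611 → i = 71.940°, r = 45.630°, D_min = 230.101°, rainbow angle = 50.101°.
Angular width = |53.987° − 50.101°| = 3.886°.

3.89°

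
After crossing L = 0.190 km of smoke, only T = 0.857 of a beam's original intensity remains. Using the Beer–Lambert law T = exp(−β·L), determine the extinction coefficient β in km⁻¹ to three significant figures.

Beer–Lambert: T = exp(−βL) ⇒ β = −ln(T)/L = −ln(0.857)/0.190 = 0.1543/0.190 = 0.8122 km⁻¹.

0.812 km⁻¹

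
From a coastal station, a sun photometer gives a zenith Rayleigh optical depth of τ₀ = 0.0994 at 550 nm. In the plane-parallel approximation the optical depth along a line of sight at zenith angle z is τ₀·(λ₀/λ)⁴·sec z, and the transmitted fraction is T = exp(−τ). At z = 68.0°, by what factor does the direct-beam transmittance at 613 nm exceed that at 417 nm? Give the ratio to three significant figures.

Airmass: sec 68.0° = 2.6695.
τ(613 nm) = 0.0994 × (550/613)⁴ × 2.6695 = 0.0994 × 0.6481 × 2.6695 = 0.1720.
τ(417 nm) = 0.0994 × (550/417)⁴ × 2.6695 = 0.0994 × 3.0263 × 2.6695 = 0.8030.
T(613)/T(417) = exp(τ_B − τ_A) = exp(0.6310) = 1.8796.

1.88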